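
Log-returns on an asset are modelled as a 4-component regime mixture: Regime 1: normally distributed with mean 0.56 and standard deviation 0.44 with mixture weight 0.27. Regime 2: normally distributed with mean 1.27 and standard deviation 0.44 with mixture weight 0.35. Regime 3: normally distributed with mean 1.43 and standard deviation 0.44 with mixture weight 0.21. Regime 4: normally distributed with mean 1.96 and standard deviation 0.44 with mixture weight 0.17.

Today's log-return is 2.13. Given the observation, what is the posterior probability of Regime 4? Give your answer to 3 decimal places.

Apply Bayes' rule: the posterior for each component is proportional to its prior times its likelihood at x.
Component likelihoods at x = 2.13:
  f_1 = (1/(0.44·√(2π)))·exp(−(2.13−0.56)²/(2·0.44²)) = 0.906687·exp(-6.36596) = 0.00155868
  f_2 = (1/(0.44·√(2π)))·exp(−(2.13−1.27)²/(2·0.44²)) = 0.906687·exp(-1.91012) = 0.134246
  f_3 = (1/(0.44·√(2π)))·exp(−(2.13−1.43)²/(2·0.44²)) = 0.906687·exp(-1.26550) = 0.255776
  f_4 = (1/(0.44·√(2π)))·exp(−(2.13−1.96)²/(2·0.44²)) = 0.906687·exp(-0.07464) = 0.841477
Multiply by the mixture weights:
  π_1·f_1 = 0.27 × 0.00155868 = 0.000420842
  π_2·f_2 = 0.35 × 0.134246 = 0.0469861
  π_3·f_3 = 0.21 × 0.255776 = 0.0537129
  π_4·f_4 = 0.17 × 0.841477 = 0.143051
Marginal: 0.000420842 + 0.0469861 + 0.0537129 + 0.143051 = 0.244171
Responsibility of Regime 4: 0.143051 / 0.244171 ≈ 0.586

0.586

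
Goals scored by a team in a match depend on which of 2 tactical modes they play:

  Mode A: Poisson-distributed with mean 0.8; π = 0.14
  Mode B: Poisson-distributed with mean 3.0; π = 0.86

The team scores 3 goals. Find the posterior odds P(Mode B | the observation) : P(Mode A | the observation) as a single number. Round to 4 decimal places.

The posterior odds equal the prior odds times the likelihood ratio: (P(Z=i)/P(Z=j))·(f_i(x)/f_j(x)).
Poisson probabilities:
  L_A = e^(−0.8)·0.8^3/3! = 0.0383427
  L_B = e^(−3.0)·3.0^3/3! = 0.224042
0.192676 / 0.00536798 ≈ 35.8935

35.8935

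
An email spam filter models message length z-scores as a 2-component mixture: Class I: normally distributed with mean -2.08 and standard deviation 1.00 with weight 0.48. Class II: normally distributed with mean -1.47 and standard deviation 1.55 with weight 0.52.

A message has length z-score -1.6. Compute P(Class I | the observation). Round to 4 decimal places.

Posterior ∝ prior × likelihood, so P(k | x) ∝ π_k f_k(x); normalise over all components.
Component likelihoods at x = -1.6:
  p_I = (1/(1.00·√(2π)))·exp(−(-1.6−-2.08)²/(2·1.00²)) = 0.398942·exp(-0.11520) = 0.355533
  p_II = (1/(1.55·√(2π)))·exp(−(-1.6−-1.47)²/(2·1.55²)) = 0.257382·exp(-0.00352) = 0.256478
Weight by the priors:
  π_I·p_I = 0.48 × 0.355533 = 0.170656
  π_II·p_II = 0.52 × 0.256478 = 0.133369
Evidence: 0.170656 + 0.133369 = 0.304024
Responsibility of Class I: 0.170656 / 0.304024 ≈ 0.5613

0.5613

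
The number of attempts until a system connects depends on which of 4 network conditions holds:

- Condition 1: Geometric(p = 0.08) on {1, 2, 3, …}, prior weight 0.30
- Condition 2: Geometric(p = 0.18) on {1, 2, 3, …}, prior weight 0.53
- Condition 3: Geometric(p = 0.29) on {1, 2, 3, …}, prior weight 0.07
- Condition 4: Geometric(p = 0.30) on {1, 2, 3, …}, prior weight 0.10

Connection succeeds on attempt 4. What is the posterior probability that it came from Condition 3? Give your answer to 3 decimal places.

P(component k | x) = π_k·f_k(x) / marginal(x), where marginal(x) = Σ_j π_j·f_j(x).
Geometric probabilities:
  f_1 = 0.08·(1−0.08)^3 = 0.08·0.778688 = 0.062295
  f_2 = 0.18·(1−0.18)^3 = 0.18·0.551368 = 0.0992462
  f_3 = 0.29·(1−0.29)^3 = 0.29·0.357911 = 0.103794
  f_4 = 0.30·(1−0.30)^3 = 0.30·0.343 = 0.1029
Unnormalised posteriors:
  π_1·f_1 = 0.30 × 0.062295 = 0.0186885
  π_2·f_2 = 0.53 × 0.0992462 = 0.0526005
  π_3·f_3 = 0.07 × 0.103794 = 0.00726559
  π_4·f_4 = 0.10 × 0.1029 = 0.01029
Normaliser: 0.0186885 + 0.0526005 + 0.00726559 + 0.01029 = 0.0888446
P(Condition 3 | x) = 0.00726559 / 0.0888446 ≈ 0.082

0.082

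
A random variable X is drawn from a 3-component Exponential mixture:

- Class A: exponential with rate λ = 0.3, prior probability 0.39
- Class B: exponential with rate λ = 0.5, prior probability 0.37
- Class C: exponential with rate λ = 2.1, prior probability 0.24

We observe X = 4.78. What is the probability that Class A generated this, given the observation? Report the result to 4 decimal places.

P(component k | x) = π_k·f_k(x) / marginal(x), where marginal(x) = Σ_j π_j·f_j(x).
Evaluate each component's likelihood at the observed value:
  f_A = 0.0715061
  f_B = 0.0458148
  f_C = 9.17849e-05
Prior × likelihood for each component:
  π_A·f_A = 0.39 × 0.0715061 = 0.0278874
  π_B·f_B = 0.37 × 0.0458148 = 0.0169515
  π_C·f_C = 0.24 × 9.17849e-05 = 2.20284e-05
Sum: 0.0278874 + 0.0169515 + 2.20284e-05 = 0.0448609
So the posterior for Class A is 0.0278874 / 0.0448609 ≈ 0.6216.

0.6216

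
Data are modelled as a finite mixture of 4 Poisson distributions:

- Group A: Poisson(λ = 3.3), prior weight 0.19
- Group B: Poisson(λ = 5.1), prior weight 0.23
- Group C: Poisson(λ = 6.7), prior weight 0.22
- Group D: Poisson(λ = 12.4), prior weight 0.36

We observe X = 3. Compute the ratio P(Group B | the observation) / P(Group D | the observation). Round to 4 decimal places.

65.7992

The posterior odds equal the prior odds times the likelihood ratio: (π_i/π_j)·(f_i(x)/f_j(x)).
Component likelihoods at x = 3:
  f_A = 0.220912
  f_B = 0.13479
  f_C = 0.0617021
  f_D = 0.00130877
Posterior odds = (π_B·f_B) / (π_D·f_D) = (0.23·0.13479) / (0.36·0.00130877) = 0.0310017 / 0.000471156 ≈ 65.7992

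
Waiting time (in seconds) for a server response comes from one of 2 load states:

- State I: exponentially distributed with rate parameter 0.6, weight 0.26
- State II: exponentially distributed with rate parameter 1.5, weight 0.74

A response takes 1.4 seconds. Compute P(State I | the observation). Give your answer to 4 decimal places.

Posterior ∝ prior × likelihood, so P(k | x) ∝ π_k f_k(x); normalise over all components.
Component likelihoods at x = 1.4 seconds:
  L_I = 0.259026
  L_II = 0.183685
Weight by the priors:
  π_I·L_I = 0.26 × 0.259026 = 0.0673468
  π_II·L_II = 0.74 × 0.183685 = 0.135927
Evidence: 0.0673468 + 0.135927 = 0.203273
P(State I | x) = 0.0673468 / 0.203273 ≈ 0.3313

0.3313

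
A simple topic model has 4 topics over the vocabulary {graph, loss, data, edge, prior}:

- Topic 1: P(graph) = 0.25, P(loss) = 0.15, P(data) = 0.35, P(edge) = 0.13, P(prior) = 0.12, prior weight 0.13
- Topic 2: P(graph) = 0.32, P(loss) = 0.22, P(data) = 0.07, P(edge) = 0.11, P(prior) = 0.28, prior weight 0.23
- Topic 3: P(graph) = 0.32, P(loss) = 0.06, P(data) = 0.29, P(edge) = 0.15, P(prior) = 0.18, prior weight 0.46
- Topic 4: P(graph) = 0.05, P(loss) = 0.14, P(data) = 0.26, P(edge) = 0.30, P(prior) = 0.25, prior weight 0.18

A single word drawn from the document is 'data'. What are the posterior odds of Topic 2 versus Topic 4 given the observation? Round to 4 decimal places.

Posterior odds = (π_i f_i(x)) / (π_j f_j(x)); the normalising sum cancels.
Categorical probabilities:
  L_1 = P(data | comp) = 0.35
  L_2 = P(data | comp) = 0.07
  L_3 = P(data | comp) = 0.29
  L_4 = P(data | comp) = 0.26
0.0161 / 0.0468 ≈ 0.3440

0.3440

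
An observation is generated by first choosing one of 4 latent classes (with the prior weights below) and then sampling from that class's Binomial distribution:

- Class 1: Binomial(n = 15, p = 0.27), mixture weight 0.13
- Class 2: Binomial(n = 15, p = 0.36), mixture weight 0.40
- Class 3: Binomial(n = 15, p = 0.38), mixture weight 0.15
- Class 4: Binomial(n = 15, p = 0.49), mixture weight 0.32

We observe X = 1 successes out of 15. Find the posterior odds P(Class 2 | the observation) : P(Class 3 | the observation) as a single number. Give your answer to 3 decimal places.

The posterior odds equal the prior odds times the likelihood ratio: (π_i/π_j)·(f_i(x)/f_j(x)).
Binomial probabilities:
  f_1 = 0.0494282
  f_2 = 0.0104451
  f_3 = 0.00706901
  f_4 = 0.000591929
0.00417805 / 0.00106035 ≈ 3.940

3.940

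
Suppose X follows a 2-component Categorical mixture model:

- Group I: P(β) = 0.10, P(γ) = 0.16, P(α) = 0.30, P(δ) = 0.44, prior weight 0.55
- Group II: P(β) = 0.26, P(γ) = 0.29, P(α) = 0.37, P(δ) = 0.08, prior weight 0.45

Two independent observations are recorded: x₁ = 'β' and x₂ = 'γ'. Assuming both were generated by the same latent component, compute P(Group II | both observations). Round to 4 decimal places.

0.7941

By Bayes' theorem, P(k | x) = π_k f_k(x) / Σ_j π_j f_j(x).
Since both observations come from the same component, the likelihood for component k is f_k(x₁)·f_k(x₂).
  f_I = [0.1] × [0.16] = 0.016
  f_II = [0.26] × [0.29] = 0.0754
Weight by the priors:
  π_I·f_I = 0.55 × 0.016 = 0.0088
  π_II·f_II = 0.45 × 0.0754 = 0.03393
Normaliser: 0.0088 + 0.03393 = 0.04273
P(Group II | x₁,x₂) = 0.03393 / 0.04273 ≈ 0.7941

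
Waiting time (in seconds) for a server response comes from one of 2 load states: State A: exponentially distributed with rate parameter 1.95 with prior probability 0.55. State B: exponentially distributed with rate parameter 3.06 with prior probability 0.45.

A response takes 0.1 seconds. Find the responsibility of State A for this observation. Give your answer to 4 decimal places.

The responsibility of component k is π_k f_k(x) divided by Σ_j π_j f_j(x).
Exponential densities:
  f_A = 1.60453
  f_B = 2.25334
Multiply by the mixture weights:
  π_A·f_A = 0.55 × 1.60453 = 0.88249
  π_B·f_B = 0.45 × 2.25334 = 1.014
Denominator: 0.88249 + 1.014 = 1.89649
P(State A | data) ≈ 0.4653

0.4653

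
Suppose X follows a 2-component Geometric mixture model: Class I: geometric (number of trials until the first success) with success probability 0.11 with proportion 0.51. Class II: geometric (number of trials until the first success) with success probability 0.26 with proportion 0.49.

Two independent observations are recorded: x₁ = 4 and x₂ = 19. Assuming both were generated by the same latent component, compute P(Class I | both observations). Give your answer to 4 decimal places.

Apply Bayes' rule: the posterior for each component is proportional to its prior times its likelihood at x.
Since both observations come from the same component, the likelihood for component k is f_k(x₁)·f_k(x₂).
  p_I = [0.11·(1−0.11)^3 = 0.11·0.704969 = 0.0775466] × [0.0135025] = 0.00104707
  p_II = [0.26·(1−0.26)^3 = 0.26·0.405224 = 0.105358] × [0.00115118] = 0.000121287
Prior × likelihood for each component:
  π_I·p_I = 0.51 × 0.00104707 = 0.000534005
  π_II·p_II = 0.49 × 0.000121287 = 5.94304e-05
Sum: 0.000534005 + 5.94304e-05 = 0.000593436
Responsibility of Class I: 0.000534005 / 0.000593436 ≈ 0.8999

0.8999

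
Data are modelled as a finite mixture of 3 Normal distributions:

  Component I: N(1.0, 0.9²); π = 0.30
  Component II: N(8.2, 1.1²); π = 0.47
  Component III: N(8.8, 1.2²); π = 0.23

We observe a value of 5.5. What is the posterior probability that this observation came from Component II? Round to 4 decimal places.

0.8278

P(component k | x) = P(Z=k)·f_k(x) / marginal(x), where marginal(x) = Σ_j P(Z=j)·f_j(x).
Normal densities:
  f_I = 1.65191e-06
  f_II = 0.0178341
  f_III = 0.00757797
Weight by the priors:
  P(Z=I)·f_I = 0.30 × 1.65191e-06 = 4.95573e-07
  P(Z=II)·f_II = 0.47 × 0.0178341 = 0.00838201
  P(Z=III)·f_III = 0.23 × 0.00757797 = 0.00174293
Normaliser: 4.95573e-07 + 0.00838201 + 0.00174293 = 0.0101254
P(Component II | data) ≈ 0.8278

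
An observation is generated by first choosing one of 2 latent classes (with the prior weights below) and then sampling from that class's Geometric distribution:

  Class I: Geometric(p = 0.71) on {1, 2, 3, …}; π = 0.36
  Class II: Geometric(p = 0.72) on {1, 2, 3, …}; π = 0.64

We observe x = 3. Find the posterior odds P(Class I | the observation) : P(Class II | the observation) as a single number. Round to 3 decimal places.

The posterior odds equal the prior odds times the likelihood ratio: (π_i/π_j)·(f_i(x)/f_j(x)).
Geometric probabilities:
  L_I = 0.71·(1−0.71)^2 = 0.71·0.0841 = 0.059711
  L_II = 0.72·(1−0.72)^2 = 0.72·0.0784 = 0.056448
Odds = (0.36/0.64) × (0.059711/0.056448) = 0.5625 × 1.05781 ≈ 0.595

0.595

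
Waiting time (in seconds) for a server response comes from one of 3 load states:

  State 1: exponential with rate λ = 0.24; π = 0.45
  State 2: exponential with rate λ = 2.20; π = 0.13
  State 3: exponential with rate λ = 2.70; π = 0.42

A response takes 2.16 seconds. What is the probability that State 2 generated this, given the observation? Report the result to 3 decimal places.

Posterior ∝ prior × likelihood, so P(k | x) ∝ π_k f_k(x); normalise over all components.
Component likelihoods at x = 2.16 seconds:
  f_1 = 0.142913
  f_2 = 0.0189957
  f_3 = 0.00791696
Multiply by the mixture weights:
  π_1·f_1 = 0.45 × 0.142913 = 0.064311
  π_2·f_2 = 0.13 × 0.0189957 = 0.00246944
  π_3·f_3 = 0.42 × 0.00791696 = 0.00332512
Marginal: 0.064311 + 0.00246944 + 0.00332512 = 0.0701056
Responsibility of State 2: 0.00246944 / 0.0701056 ≈ 0.035

0.035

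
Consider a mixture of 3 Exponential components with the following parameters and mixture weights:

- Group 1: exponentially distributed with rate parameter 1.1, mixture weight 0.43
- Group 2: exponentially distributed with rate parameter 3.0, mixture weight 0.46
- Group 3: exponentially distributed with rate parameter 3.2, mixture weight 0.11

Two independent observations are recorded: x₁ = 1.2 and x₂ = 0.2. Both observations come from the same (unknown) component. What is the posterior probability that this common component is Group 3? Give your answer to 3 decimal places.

Apply Bayes' rule: the posterior for each component is proportional to its prior times its likelihood at x.
Since both observations come from the same component, the likelihood for component k is f_k(x₁)·f_k(x₂).
  L_1 = [1.1·e^(−1.1·1.2) = 1.1·e^(−1.3200) = 0.293849] × [0.882771] = 0.259401
  L_2 = [3.0·e^(−3.0·1.2) = 3.0·e^(−3.6000) = 0.0819712] × [1.64643] = 0.13496
  L_3 = [3.2·e^(−3.2·1.2) = 3.2·e^(−3.8400) = 0.0687795] × [1.68734] = 0.116054
Prior × likelihood for each component:
  π_1·L_1 = 0.43 × 0.259401 = 0.111542
  π_2·L_2 = 0.46 × 0.13496 = 0.0620817
  π_3·L_3 = 0.11 × 0.116054 = 0.012766
Normaliser: 0.111542 + 0.0620817 + 0.012766 = 0.18639
P(Group 3 | x₁, x₂) = 0.012766 / 0.18639 ≈ 0.068

0.068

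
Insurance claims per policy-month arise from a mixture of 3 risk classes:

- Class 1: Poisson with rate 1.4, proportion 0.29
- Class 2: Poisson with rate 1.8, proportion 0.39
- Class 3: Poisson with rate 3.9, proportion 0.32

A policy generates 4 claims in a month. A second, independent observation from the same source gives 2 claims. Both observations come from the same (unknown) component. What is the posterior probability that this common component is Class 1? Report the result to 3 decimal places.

0.139

The responsibility of component k is π_k f_k(x) divided by Σ_j π_j f_j(x).
Since both observations come from the same component, the likelihood for component k is f_k(x₁)·f_k(x₂).
  L_1 = [0.039472] × [0.241665] = 0.00953899
  L_2 = [0.0723017] × [0.267784] = 0.0193613
  L_3 = [0.195119] × [0.15394] = 0.0300365
Weight by the priors:
  π_1·L_1 = 0.29 × 0.00953899 = 0.00276631
  π_2·L_2 = 0.39 × 0.0193613 = 0.00755089
  π_3·L_3 = 0.32 × 0.0300365 = 0.00961168
Normaliser: 0.00276631 + 0.00755089 + 0.00961168 = 0.0199289
P(Class 1 | x₁, x₂) ≈ 0.139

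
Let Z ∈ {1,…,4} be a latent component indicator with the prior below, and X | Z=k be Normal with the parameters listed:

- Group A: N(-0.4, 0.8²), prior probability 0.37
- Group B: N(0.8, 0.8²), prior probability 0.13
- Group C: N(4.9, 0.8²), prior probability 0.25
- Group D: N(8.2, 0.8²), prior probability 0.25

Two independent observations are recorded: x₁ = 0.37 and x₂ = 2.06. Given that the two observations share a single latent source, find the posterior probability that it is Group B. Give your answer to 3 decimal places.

Posterior ∝ prior × likelihood, so P(k | x) ∝ P(Z=k) f_k(x); normalise over all components.
Since both observations come from the same component, the likelihood for component k is f_k(x₁)·f_k(x₂).
  L_A = [0.3138] × [0.0044112] = 0.00138424
  L_B = [0.431603] × [0.144264] = 0.062265
  L_C = [5.4354e-08] × [0.000914581] = 4.97111e-11
  L_D = [7.87347e-22] × [8.0654e-14] = 6.35027e-35
Prior × likelihood for each component:
  P(Z=A)·L_A = 0.37 × 0.00138424 = 0.000512168
  P(Z=B)·L_B = 0.13 × 0.062265 = 0.00809445
  P(Z=C)·L_C = 0.25 × 4.97111e-11 = 1.24278e-11
  P(Z=D)·L_D = 0.25 × 6.35027e-35 = 1.58757e-35
Sum: 0.000512168 + 0.00809445 + 1.24278e-11 + 1.58757e-35 = 0.00860662
P(Group B | x₁,x₂) = 0.00809445 / 0.00860662 ≈ 0.940

0.940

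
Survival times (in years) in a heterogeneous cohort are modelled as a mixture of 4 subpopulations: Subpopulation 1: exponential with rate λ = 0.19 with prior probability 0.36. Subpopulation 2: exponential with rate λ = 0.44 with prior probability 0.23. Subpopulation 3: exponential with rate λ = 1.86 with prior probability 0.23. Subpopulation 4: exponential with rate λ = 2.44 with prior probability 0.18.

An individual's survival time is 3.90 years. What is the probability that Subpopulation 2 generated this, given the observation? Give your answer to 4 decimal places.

0.3558

Posterior ∝ prior × likelihood, so P(k | x) ∝ w_k f_k(x); normalise over all components.
Exponential densities:
  p_1 = 0.19·e^(−0.19·3.90) = 0.19·e^(−0.7410) = 0.090561
  p_2 = 0.44·e^(−0.44·3.90) = 0.44·e^(−1.7160) = 0.0791049
  p_3 = 1.86·e^(−1.86·3.90) = 1.86·e^(−7.2540) = 0.00131565
  p_4 = 2.44·e^(−2.44·3.90) = 2.44·e^(−9.5160) = 0.00017974
Multiply by the mixture weights:
  w_1·p_1 = 0.36 × 0.090561 = 0.032602
  w_2·p_2 = 0.23 × 0.0791049 = 0.0181941
  w_3·p_3 = 0.23 × 0.00131565 = 0.0003026
  w_4·p_4 = 0.18 × 0.00017974 = 3.23531e-05
Evidence: 0.032602 + 0.0181941 + 0.0003026 + 3.23531e-05 = 0.0511311
P(Subpopulation 2 | the observation) = 0.0181941 / 0.0511311 ≈ 0.3558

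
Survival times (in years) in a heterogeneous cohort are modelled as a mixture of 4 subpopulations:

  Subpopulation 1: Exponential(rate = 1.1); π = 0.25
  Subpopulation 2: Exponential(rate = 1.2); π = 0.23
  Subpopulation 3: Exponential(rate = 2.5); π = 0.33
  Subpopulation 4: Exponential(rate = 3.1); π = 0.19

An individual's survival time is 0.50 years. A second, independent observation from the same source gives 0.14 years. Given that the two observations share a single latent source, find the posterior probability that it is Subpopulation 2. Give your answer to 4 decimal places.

The responsibility of component k is w_k f_k(x) divided by Σ_j w_j f_j(x).
Since both observations come from the same component, the likelihood for component k is f_k(x₁)·f_k(x₂).
  L_1 = [1.1·e^(−1.1·0.50) = 1.1·e^(−0.5500) = 0.634645] × [0.942999] = 0.59847
  L_2 = [1.2·e^(−1.2·0.50) = 1.2·e^(−0.6000) = 0.658574] × [1.01442] = 0.668074
  L_3 = [2.5·e^(−2.5·0.50) = 2.5·e^(−1.2500) = 0.716262] × [1.76172] = 1.26185
  L_4 = [3.1·e^(−3.1·0.50) = 3.1·e^(−1.5500) = 0.657969] × [2.00853] = 1.32155
Weight by the priors:
  w_1·L_1 = 0.25 × 0.59847 = 0.149617
  w_2·L_2 = 0.23 × 0.668074 = 0.153657
  w_3·L_3 = 0.33 × 1.26185 = 0.416412
  w_4·L_4 = 0.19 × 1.32155 = 0.251094
Marginal: 0.149617 + 0.153657 + 0.416412 + 0.251094 = 0.97078
P(Subpopulation 2 | x) = 0.153657 / 0.97078 ≈ 0.1583

0.1583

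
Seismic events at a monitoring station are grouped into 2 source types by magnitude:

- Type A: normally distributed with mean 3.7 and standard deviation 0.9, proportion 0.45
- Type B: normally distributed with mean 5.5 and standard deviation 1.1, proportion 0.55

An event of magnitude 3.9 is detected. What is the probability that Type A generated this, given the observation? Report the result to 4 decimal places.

0.7375

The responsibility of component k is P(Z=k) f_k(x) divided by Σ_j P(Z=j) f_j(x).
Normal densities:
  f_A = (1/(0.9·√(2π)))·exp(−(3.9−3.7)²/(2·0.9²)) = 0.443269·exp(-0.02469) = 0.432458
  f_B = (1/(1.1·√(2π)))·exp(−(3.9−5.5)²/(2·1.1²)) = 0.362675·exp(-1.05785) = 0.125921
Unnormalised posteriors:
  P(Z=A)·f_A = 0.45 × 0.432458 = 0.194606
  P(Z=B)·f_B = 0.55 × 0.125921 = 0.0692566
Denominator: 0.194606 + 0.0692566 = 0.263863
So the posterior for Type A is 0.194606 / 0.263863 ≈ 0.7375.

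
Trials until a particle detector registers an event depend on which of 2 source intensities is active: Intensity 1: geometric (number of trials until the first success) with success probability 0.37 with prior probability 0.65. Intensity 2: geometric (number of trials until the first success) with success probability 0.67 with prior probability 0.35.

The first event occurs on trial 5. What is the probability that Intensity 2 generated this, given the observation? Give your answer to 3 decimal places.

0.068

The responsibility of component k is π_k f_k(x) divided by Σ_j π_j f_j(x).
Evaluate each component's likelihood at the observed value:
  p_1 = 0.37·(1−0.37)^4 = 0.37·0.15753 = 0.058286
  p_2 = 0.67·(1−0.67)^4 = 0.67·0.0118592 = 0.00794567
Weight by the priors:
  π_1·p_1 = 0.65 × 0.058286 = 0.0378859
  π_2·p_2 = 0.35 × 0.00794567 = 0.00278098
Evidence: 0.0378859 + 0.00278098 = 0.0406669
So the posterior for Intensity 2 is 0.00278098 / 0.0406669 ≈ 0.068.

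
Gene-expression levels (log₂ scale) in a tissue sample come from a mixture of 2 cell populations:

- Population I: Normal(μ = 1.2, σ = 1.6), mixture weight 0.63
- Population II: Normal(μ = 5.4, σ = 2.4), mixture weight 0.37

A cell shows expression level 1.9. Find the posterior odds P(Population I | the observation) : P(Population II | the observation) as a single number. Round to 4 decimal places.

6.7217

Since P(k|x) ∝ π_k f_k(x), the posterior odds are π_i f_i(x) / (π_j f_j(x)).
Evaluate each component's likelihood at the observed value:
  f_I = 0.226583
  f_II = 0.0573963
Odds = (0.63/0.37) × (0.226583/0.0573963) = 1.7027 × 3.94769 ≈ 6.7217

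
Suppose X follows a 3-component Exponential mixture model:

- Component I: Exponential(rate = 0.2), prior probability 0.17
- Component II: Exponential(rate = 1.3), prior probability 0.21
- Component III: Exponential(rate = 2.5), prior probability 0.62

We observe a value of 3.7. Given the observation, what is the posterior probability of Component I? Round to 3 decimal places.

P(component k | x) = π_k·f_k(x) / marginal(x), where marginal(x) = Σ_j π_j·f_j(x).
Exponential densities:
  f_I = 0.0954228
  f_II = 0.0105922
  f_III = 0.000240279
Prior × likelihood for each component:
  π_I·f_I = 0.17 × 0.0954228 = 0.0162219
  π_II·f_II = 0.21 × 0.0105922 = 0.00222437
  π_III·f_III = 0.62 × 0.000240279 = 0.000148973
Sum: 0.0162219 + 0.00222437 + 0.000148973 = 0.0185952
P(Component I | 3.7) ≈ 0.872

0.872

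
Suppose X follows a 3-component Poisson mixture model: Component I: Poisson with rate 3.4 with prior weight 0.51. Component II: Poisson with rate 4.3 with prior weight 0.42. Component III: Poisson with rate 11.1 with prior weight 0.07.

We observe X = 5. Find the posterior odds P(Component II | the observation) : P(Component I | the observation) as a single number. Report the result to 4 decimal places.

Posterior odds = (P(Z=i) f_i(x)) / (P(Z=j) f_j(x)); the normalising sum cancels.
Evaluate each component's likelihood at the observed value:
  L_I = e^(−3.4)·3.4^5/5! = 0.126361
  L_II = e^(−4.3)·4.3^5/5! = 0.166224
  L_III = e^(−11.1)·11.1^5/5! = 0.021221
Odds = (0.42/0.51) × (0.166224/0.126361) = 0.823529 × 1.31548 ≈ 1.0833

1.0833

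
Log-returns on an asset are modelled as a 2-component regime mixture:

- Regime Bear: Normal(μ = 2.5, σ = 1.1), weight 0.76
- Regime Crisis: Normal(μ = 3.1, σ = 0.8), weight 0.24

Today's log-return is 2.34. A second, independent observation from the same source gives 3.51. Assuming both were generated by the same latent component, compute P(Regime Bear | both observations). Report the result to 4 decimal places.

0.6607

Posterior ∝ prior × likelihood, so P(k | x) ∝ P(Z=k) f_k(x); normalise over all components.
Since both observations come from the same component, the likelihood for component k is f_k(x₁)·f_k(x₂).
  p_Bear = [(1/(1.1·√(2π)))·exp(−(2.34−2.5)²/(2·1.1²)) = 0.362675·exp(-0.01058) = 0.358858] × [0.23793] = 0.0853833
  p_Crisis = [(1/(0.8·√(2π)))·exp(−(2.34−3.1)²/(2·0.8²)) = 0.498678·exp(-0.45125) = 0.317574] × [0.437306] = 0.138877
Multiply by the mixture weights:
  P(Z=Bear)·p_Bear = 0.76 × 0.0853833 = 0.0648913
  P(Z=Crisis)·p_Crisis = 0.24 × 0.138877 = 0.0333304
Sum: 0.0648913 + 0.0333304 = 0.0982217
So the posterior for Regime Bear is 0.0648913 / 0.0982217 ≈ 0.6607.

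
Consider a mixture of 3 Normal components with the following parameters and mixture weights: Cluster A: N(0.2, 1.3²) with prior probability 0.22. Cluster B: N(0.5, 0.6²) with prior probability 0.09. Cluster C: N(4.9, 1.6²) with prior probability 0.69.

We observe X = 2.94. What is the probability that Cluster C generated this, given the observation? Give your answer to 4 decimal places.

Apply Bayes' rule: the posterior for each component is proportional to its prior times its likelihood at x.
Normal densities:
  p_A = (1/(1.3·√(2π)))·exp(−(2.94−0.2)²/(2·1.3²)) = 0.306879·exp(-2.22118) = 0.0332904
  p_B = (1/(0.6·√(2π)))·exp(−(2.94−0.5)²/(2·0.6²)) = 0.664904·exp(-8.26889) = 0.000170461
  p_C = (1/(1.6·√(2π)))·exp(−(2.94−4.9)²/(2·1.6²)) = 0.249339·exp(-0.75031) = 0.117743
Multiply by the mixture weights:
  π_A·p_A = 0.22 × 0.0332904 = 0.00732389
  π_B·p_B = 0.09 × 0.000170461 = 1.53415e-05
  π_C·p_C = 0.69 × 0.117743 = 0.0812424
Marginal: 0.00732389 + 1.53415e-05 + 0.0812424 = 0.0885816
Responsibility of Cluster C: 0.0812424 / 0.0885816 ≈ 0.9171

0.9171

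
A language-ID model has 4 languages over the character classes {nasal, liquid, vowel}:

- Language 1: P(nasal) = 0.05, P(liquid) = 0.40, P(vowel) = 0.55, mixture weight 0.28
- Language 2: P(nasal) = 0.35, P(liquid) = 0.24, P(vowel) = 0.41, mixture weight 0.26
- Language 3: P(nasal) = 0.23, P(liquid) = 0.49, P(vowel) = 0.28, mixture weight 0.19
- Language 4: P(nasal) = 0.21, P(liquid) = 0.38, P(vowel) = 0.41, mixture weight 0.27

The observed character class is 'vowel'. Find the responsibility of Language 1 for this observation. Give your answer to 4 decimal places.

0.3628

By Bayes' theorem, P(k | x) = P(Z=k) f_k(x) / Σ_j P(Z=j) f_j(x).
Component likelihoods at x = 'vowel':
  L_1 = P(vowel | comp) = 0.55
  L_2 = P(vowel | comp) = 0.41
  L_3 = P(vowel | comp) = 0.28
  L_4 = P(vowel | comp) = 0.41
Prior × likelihood for each component:
  P(Z=1)·L_1 = 0.28 × 0.55 = 0.154
  P(Z=2)·L_2 = 0.26 × 0.41 = 0.1066
  P(Z=3)·L_3 = 0.19 × 0.28 = 0.0532
  P(Z=4)·L_4 = 0.27 × 0.41 = 0.1107
Marginal: 0.154 + 0.1066 + 0.0532 + 0.1107 = 0.4245
P(Language 1 | 'vowel') = 0.154 / 0.4245 ≈ 0.3628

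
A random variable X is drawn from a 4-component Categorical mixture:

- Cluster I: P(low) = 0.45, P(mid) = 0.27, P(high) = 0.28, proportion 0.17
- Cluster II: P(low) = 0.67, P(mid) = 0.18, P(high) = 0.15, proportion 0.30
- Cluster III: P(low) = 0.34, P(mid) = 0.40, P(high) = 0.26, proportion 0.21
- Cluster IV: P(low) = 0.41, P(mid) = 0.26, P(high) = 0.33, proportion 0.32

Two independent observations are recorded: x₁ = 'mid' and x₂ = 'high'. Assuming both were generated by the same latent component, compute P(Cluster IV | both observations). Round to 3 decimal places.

0.391

The responsibility of component k is π_k f_k(x) divided by Σ_j π_j f_j(x).
Since both observations come from the same component, the likelihood for component k is f_k(x₁)·f_k(x₂).
  f_I = [P(mid | comp) = 0.27] × [0.28] = 0.0756
  f_II = [P(mid | comp) = 0.18] × [0.15] = 0.027
  f_III = [P(mid | comp) = 0.40] × [0.26] = 0.104
  f_IV = [P(mid | comp) = 0.26] × [0.33] = 0.0858
Multiply by the mixture weights:
  π_I·f_I = 0.17 × 0.0756 = 0.012852
  π_II·f_II = 0.30 × 0.027 = 0.0081
  π_III·f_III = 0.21 × 0.104 = 0.02184
  π_IV·f_IV = 0.32 × 0.0858 = 0.027456
Denominator: 0.012852 + 0.0081 + 0.02184 + 0.027456 = 0.070248
Responsibility of Cluster IV: 0.027456 / 0.070248 ≈ 0.391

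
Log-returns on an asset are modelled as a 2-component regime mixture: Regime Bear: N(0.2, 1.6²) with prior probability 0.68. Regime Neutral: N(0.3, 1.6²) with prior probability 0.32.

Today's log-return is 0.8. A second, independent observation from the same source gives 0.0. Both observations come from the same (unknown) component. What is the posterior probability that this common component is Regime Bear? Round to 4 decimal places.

0.6774

Posterior ∝ prior × likelihood, so P(k | x) ∝ w_k f_k(x); normalise over all components.
Since both observations come from the same component, the likelihood for component k is f_k(x₁)·f_k(x₂).
  L_Bear = [0.232409] × [0.247399] = 0.0574978
  L_Neutral = [0.237457] × [0.244994] = 0.0581755
Weight by the priors:
  w_Bear·L_Bear = 0.68 × 0.0574978 = 0.0390985
  w_Neutral·L_Neutral = 0.32 × 0.0581755 = 0.0186162
Evidence: 0.0390985 + 0.0186162 = 0.0577146
P(Regime Bear | x₁, x₂) = 0.0390985 / 0.0577146 ≈ 0.6774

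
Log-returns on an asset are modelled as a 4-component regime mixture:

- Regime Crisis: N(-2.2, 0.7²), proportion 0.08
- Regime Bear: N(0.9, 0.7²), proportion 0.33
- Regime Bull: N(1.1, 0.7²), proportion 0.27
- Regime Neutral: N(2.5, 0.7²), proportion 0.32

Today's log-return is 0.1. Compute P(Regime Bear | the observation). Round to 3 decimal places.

Apply Bayes' rule: the posterior for each component is proportional to its prior times its likelihood at x.
Evaluate each component's likelihood at the observed value:
  L_Crisis = (1/(0.7·√(2π)))·exp(−(0.1−-2.2)²/(2·0.7²)) = 0.569918·exp(-5.39796) = 0.00257934
  L_Bear = (1/(0.7·√(2π)))·exp(−(0.1−0.9)²/(2·0.7²)) = 0.569918·exp(-0.65306) = 0.296614
  L_Bull = (1/(0.7·√(2π)))·exp(−(0.1−1.1)²/(2·0.7²)) = 0.569918·exp(-1.02041) = 0.205426
  L_Neutral = (1/(0.7·√(2π)))·exp(−(0.1−2.5)²/(2·0.7²)) = 0.569918·exp(-5.87755) = 0.0015967
Prior × likelihood for each component:
  π_Crisis·L_Crisis = 0.08 × 0.00257934 = 0.000206347
  π_Bear·L_Bear = 0.33 × 0.296614 = 0.0978825
  π_Bull·L_Bull = 0.27 × 0.205426 = 0.0554649
  π_Neutral·L_Neutral = 0.32 × 0.0015967 = 0.000510945
Evidence: 0.000206347 + 0.0978825 + 0.0554649 + 0.000510945 = 0.154065
P(Regime Bear | 0.1) ≈ 0.635

0.635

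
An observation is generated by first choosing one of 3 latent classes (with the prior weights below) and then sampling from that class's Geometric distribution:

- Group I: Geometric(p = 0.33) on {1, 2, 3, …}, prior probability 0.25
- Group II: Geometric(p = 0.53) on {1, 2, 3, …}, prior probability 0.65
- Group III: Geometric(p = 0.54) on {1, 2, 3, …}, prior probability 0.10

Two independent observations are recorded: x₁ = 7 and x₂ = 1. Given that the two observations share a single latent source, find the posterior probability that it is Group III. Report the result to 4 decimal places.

0.0587

P(component k | x) = π_k·f_k(x) / marginal(x), where marginal(x) = Σ_j π_j·f_j(x).
Since both observations come from the same component, the likelihood for component k is f_k(x₁)·f_k(x₂).
  p_I = [0.33·(1−0.33)^6 = 0.33·0.0904584 = 0.0298513] × [0.33] = 0.00985092
  p_II = [0.53·(1−0.53)^6 = 0.53·0.0107792 = 0.00571298] × [0.53] = 0.00302788
  p_III = [0.54·(1−0.54)^6 = 0.54·0.0094743 = 0.00511612] × [0.54] = 0.0027627
Multiply by the mixture weights:
  π_I·p_I = 0.25 × 0.00985092 = 0.00246273
  π_II·p_II = 0.65 × 0.00302788 = 0.00196812
  π_III·p_III = 0.10 × 0.0027627 = 0.00027627
Evidence: 0.00246273 + 0.00196812 + 0.00027627 = 0.00470712
P(Group III | x) = 0.00027627 / 0.00470712 ≈ 0.0587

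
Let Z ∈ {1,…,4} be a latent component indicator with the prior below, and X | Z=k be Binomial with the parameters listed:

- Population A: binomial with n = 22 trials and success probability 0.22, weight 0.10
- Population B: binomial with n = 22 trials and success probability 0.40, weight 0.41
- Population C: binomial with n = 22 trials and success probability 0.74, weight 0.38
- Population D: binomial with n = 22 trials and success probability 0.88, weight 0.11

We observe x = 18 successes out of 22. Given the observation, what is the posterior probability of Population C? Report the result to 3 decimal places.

0.771

P(component k | x) = π_k·f_k(x) / marginal(x), where marginal(x) = Σ_j π_j·f_j(x).
Binomial probabilities:
  f_A = 3.9464e-09
  f_B = 6.51477e-05
  f_C = 0.148006
  f_D = 0.151924
Multiply by the mixture weights:
  π_A·f_A = 0.10 × 3.9464e-09 = 3.9464e-10
  π_B·f_B = 0.41 × 6.51477e-05 = 2.67106e-05
  π_C·f_C = 0.38 × 0.148006 = 0.0562422
  π_D·f_D = 0.11 × 0.151924 = 0.0167117
Evidence: 3.9464e-10 + 2.67106e-05 + 0.0562422 + 0.0167117 = 0.0729806
P(Population C | the observation) = 0.0562422 / 0.0729806 ≈ 0.771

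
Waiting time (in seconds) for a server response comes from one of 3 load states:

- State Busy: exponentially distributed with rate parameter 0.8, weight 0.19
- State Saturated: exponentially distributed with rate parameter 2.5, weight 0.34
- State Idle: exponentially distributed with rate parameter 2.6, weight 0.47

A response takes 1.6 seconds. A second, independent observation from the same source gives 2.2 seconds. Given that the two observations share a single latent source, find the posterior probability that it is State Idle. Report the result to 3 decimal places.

0.026

Posterior ∝ prior × likelihood, so P(k | x) ∝ π_k f_k(x); normalise over all components.
Since both observations come from the same component, the likelihood for component k is f_k(x₁)·f_k(x₂).
  f_Busy = [0.22243] × [0.137636] = 0.0306143
  f_Saturated = [0.0457891] × [0.0102169] = 0.000467824
  f_Idle = [0.0405797] × [0.00852725] = 0.000346033
Multiply by the mixture weights:
  π_Busy·f_Busy = 0.19 × 0.0306143 = 0.00581672
  π_Saturated·f_Saturated = 0.34 × 0.000467824 = 0.00015906
  π_Idle·f_Idle = 0.47 × 0.000346033 = 0.000162635
Marginal: 0.00581672 + 0.00015906 + 0.000162635 = 0.00613842
Responsibility of State Idle: 0.000162635 / 0.00613842 ≈ 0.026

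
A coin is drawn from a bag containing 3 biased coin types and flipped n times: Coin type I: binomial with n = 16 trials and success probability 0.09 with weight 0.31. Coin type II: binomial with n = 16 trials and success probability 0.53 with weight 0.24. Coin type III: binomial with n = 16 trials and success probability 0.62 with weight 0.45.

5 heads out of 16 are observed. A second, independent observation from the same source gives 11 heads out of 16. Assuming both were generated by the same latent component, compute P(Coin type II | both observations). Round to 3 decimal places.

The responsibility of component k is P(Z=k) f_k(x) divided by Σ_j P(Z=j) f_j(x).
Since both observations come from the same component, the likelihood for component k is f_k(x₁)·f_k(x₂).
  f_I = [C(16,5)·0.09^5·0.91^11 = 4368·5.9049e-06·0.354369 = 0.00914009] × [8.55376e-09] = 7.81822e-11
  f_II = [C(16,5)·0.53^5·0.47^11 = 4368·0.0418195·0.000247216 = 0.0451584] × [0.0928553] = 0.00419319
  f_III = [C(16,5)·0.62^5·0.38^11 = 4368·0.0916133·2.38572e-05 = 0.00954686] × [0.180098] = 0.00171937
Multiply by the mixture weights:
  P(Z=I)·f_I = 0.31 × 7.81822e-11 = 2.42365e-11
  P(Z=II)·f_II = 0.24 × 0.00419319 = 0.00100637
  P(Z=III)·f_III = 0.45 × 0.00171937 = 0.000773717
Denominator: 2.42365e-11 + 0.00100637 + 0.000773717 = 0.00178008
P(Coin type II | x) ≈ 0.565

0.565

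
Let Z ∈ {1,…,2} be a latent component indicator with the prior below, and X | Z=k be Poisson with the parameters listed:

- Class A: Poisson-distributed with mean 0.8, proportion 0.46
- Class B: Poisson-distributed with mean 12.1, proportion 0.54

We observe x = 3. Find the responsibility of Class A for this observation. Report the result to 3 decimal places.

0.952

P(component k | x) = P(Z=k)·f_k(x) / marginal(x), where marginal(x) = Σ_j P(Z=j)·f_j(x).
Poisson probabilities:
  f_A = 0.0383427
  f_B = 0.0016415
Unnormalised posteriors:
  P(Z=A)·f_A = 0.46 × 0.0383427 = 0.0176377
  P(Z=B)·f_B = 0.54 × 0.0016415 = 0.000886412
Evidence: 0.0176377 + 0.000886412 = 0.0185241
P(Class A | x) ≈ 0.952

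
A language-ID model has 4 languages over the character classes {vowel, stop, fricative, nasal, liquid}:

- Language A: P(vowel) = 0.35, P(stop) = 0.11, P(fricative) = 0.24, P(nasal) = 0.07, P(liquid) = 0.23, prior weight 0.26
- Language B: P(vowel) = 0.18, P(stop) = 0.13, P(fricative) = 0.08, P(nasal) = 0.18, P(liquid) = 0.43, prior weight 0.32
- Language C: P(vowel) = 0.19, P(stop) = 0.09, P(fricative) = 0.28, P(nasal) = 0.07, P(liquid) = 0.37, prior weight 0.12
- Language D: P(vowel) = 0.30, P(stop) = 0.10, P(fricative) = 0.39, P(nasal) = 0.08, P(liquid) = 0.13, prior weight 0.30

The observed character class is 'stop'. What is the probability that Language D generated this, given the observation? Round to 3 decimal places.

0.270

The responsibility of component k is w_k f_k(x) divided by Σ_j w_j f_j(x).
Categorical probabilities:
  f_A = P(stop | comp) = 0.11
  f_B = P(stop | comp) = 0.13
  f_C = P(stop | comp) = 0.09
  f_D = P(stop | comp) = 0.10
Unnormalised posteriors:
  w_A·f_A = 0.26 × 0.11 = 0.0286
  w_B·f_B = 0.32 × 0.13 = 0.0416
  w_C·f_C = 0.12 × 0.09 = 0.0108
  w_D·f_D = 0.30 × 0.1 = 0.03
Normaliser: 0.0286 + 0.0416 + 0.0108 + 0.03 = 0.111
P(Language D | data) ≈ 0.270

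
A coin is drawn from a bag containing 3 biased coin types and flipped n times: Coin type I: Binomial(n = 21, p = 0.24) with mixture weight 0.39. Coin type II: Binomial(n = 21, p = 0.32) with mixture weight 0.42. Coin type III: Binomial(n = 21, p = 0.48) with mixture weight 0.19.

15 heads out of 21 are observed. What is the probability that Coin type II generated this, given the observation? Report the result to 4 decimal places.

0.0246

Apply Bayes' rule: the posterior for each component is proportional to its prior times its likelihood at x.
Binomial probabilities:
  f_I = C(21,15)·0.24^15·0.76^6 = 54264·5.04857e-10·0.1927 = 5.27913e-06
  f_II = C(21,15)·0.32^15·0.68^6 = 54264·3.77789e-08·0.0988675 = 0.000202682
  f_III = C(21,15)·0.48^15·0.52^6 = 54264·1.65432e-05·0.0197706 = 0.017748
Multiply by the mixture weights:
  π_I·f_I = 0.39 × 5.27913e-06 = 2.05886e-06
  π_II·f_II = 0.42 × 0.000202682 = 8.51264e-05
  π_III·f_III = 0.19 × 0.017748 = 0.00337213
Normaliser: 2.05886e-06 + 8.51264e-05 + 0.00337213 = 0.00345931
P(Coin type II | 15 heads out of 21) = 8.51264e-05 / 0.00345931 ≈ 0.0246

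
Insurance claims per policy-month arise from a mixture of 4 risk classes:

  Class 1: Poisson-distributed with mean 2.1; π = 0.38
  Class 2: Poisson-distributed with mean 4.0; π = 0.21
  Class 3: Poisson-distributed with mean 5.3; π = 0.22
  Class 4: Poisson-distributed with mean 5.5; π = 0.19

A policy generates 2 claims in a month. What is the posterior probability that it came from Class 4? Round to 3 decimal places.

Posterior ∝ prior × likelihood, so P(k | x) ∝ P(Z=k) f_k(x); normalise over all components.
Component likelihoods at x = 2 claims:
  f_1 = e^(−2.1)·2.1^2/2! = 0.270016
  f_2 = e^(−4.0)·4.0^2/2! = 0.146525
  f_3 = e^(−5.3)·5.3^2/2! = 0.0701069
  f_4 = e^(−5.5)·5.5^2/2! = 0.0618124
Prior × likelihood for each component:
  P(Z=1)·f_1 = 0.38 × 0.270016 = 0.102606
  P(Z=2)·f_2 = 0.21 × 0.146525 = 0.0307703
  P(Z=3)·f_3 = 0.22 × 0.0701069 = 0.0154235
  P(Z=4)·f_4 = 0.19 × 0.0618124 = 0.0117444
Normaliser: 0.102606 + 0.0307703 + 0.0154235 + 0.0117444 = 0.160544
P(Class 4 | the observation) ≈ 0.073

0.073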